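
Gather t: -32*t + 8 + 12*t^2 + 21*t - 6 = 12*t^2 - 11*t + 2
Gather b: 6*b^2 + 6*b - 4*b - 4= 6*b^2 + 2*b - 4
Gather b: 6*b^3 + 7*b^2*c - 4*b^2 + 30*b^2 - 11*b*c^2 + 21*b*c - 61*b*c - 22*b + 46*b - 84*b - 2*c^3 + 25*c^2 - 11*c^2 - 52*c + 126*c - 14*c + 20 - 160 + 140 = 6*b^3 + b^2*(7*c + 26) + b*(-11*c^2 - 40*c - 60) - 2*c^3 + 14*c^2 + 60*c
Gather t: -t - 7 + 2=-t - 5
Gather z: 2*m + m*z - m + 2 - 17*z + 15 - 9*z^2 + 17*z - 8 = m*z + m - 9*z^2 + 9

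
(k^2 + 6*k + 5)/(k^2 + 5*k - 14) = (k^2 + 6*k + 5)/(k^2 + 5*k - 14)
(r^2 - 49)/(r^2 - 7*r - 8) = (49 - r^2)/(-r^2 + 7*r + 8)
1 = 1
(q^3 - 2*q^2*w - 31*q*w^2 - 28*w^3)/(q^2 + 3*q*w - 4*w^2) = (q^2 - 6*q*w - 7*w^2)/(q - w)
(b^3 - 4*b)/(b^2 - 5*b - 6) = b*(4 - b^2)/(-b^2 + 5*b + 6)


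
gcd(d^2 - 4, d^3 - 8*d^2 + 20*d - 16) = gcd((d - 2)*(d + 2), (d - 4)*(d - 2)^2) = d - 2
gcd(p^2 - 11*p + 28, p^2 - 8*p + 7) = p - 7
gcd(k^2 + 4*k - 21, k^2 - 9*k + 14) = 1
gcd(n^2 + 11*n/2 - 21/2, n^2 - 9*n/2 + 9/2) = n - 3/2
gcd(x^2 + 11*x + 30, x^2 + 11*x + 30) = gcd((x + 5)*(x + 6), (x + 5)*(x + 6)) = x^2 + 11*x + 30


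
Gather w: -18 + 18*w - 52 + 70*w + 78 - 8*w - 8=80*w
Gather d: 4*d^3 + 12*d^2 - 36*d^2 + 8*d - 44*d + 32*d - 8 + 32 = 4*d^3 - 24*d^2 - 4*d + 24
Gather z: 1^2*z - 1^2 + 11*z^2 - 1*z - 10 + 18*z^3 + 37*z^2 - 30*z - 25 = 18*z^3 + 48*z^2 - 30*z - 36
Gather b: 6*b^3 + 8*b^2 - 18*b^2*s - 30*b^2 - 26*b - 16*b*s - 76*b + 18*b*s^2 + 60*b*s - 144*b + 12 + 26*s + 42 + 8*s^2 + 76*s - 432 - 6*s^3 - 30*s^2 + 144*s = 6*b^3 + b^2*(-18*s - 22) + b*(18*s^2 + 44*s - 246) - 6*s^3 - 22*s^2 + 246*s - 378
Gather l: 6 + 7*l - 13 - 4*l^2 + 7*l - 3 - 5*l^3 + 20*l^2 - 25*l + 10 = -5*l^3 + 16*l^2 - 11*l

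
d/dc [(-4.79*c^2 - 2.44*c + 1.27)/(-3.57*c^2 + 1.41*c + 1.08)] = (-15.4647*c^2 - 1.2786*c - 4.4259)/(12.7449*c^4 - 10.0674*c^3 - 5.7231*c^2 + 3.0456*c + 1.1664)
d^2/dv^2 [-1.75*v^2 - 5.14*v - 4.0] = -3.50000000000000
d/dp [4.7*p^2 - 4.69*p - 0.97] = 9.4*p - 4.69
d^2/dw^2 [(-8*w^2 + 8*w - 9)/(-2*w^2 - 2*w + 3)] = 4*(-32*w^3 + 126*w^2 - 18*w + 57)/(8*w^6 + 24*w^5 - 12*w^4 - 64*w^3 + 18*w^2 + 54*w - 27)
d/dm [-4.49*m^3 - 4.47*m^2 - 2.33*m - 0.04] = -13.47*m^2 - 8.94*m - 2.33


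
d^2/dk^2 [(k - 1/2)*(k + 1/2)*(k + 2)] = 6*k + 4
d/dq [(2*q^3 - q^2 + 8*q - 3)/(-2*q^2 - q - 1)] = (-4*q^4 - 4*q^3 + 11*q^2 - 10*q - 11)/(4*q^4 + 4*q^3 + 5*q^2 + 2*q + 1)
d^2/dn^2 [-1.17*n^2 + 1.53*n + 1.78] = -2.34000000000000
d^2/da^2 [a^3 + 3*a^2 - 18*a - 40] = 6*a + 6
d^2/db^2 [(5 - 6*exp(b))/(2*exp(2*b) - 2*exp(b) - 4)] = (-6*exp(4*b) + 14*exp(3*b) - 87*exp(2*b) + 57*exp(b) - 34)*exp(b)/(2*(exp(6*b) - 3*exp(5*b) - 3*exp(4*b) + 11*exp(3*b) + 6*exp(2*b) - 12*exp(b) - 8))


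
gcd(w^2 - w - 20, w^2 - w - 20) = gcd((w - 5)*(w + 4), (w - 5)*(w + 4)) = w^2 - w - 20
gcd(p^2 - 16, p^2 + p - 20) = p - 4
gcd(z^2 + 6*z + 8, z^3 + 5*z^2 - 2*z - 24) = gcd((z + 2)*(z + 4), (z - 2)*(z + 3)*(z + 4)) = z + 4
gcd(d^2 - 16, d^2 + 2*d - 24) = d - 4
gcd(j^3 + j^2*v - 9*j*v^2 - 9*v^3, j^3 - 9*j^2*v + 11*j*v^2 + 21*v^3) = -j^2 + 2*j*v + 3*v^2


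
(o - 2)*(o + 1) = o^2 - o - 2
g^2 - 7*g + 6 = (g - 6)*(g - 1)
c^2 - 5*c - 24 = (c - 8)*(c + 3)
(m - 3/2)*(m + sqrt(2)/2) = m^2 - 3*m/2 + sqrt(2)*m/2 - 3*sqrt(2)/4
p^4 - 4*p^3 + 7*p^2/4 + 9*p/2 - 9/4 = (p - 3)*(p - 3/2)*(p - 1/2)*(p + 1)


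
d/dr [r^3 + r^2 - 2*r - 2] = 3*r^2 + 2*r - 2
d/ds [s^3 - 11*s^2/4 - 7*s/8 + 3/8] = 3*s^2 - 11*s/2 - 7/8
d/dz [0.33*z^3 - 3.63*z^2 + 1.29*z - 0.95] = 0.99*z^2 - 7.26*z + 1.29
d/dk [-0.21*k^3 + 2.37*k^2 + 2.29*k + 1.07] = -0.63*k^2 + 4.74*k + 2.29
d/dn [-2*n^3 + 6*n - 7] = 6 - 6*n^2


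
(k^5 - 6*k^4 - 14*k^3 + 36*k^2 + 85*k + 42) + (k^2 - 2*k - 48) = k^5 - 6*k^4 - 14*k^3 + 37*k^2 + 83*k - 6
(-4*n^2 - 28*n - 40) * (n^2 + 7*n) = -4*n^4 - 56*n^3 - 236*n^2 - 280*n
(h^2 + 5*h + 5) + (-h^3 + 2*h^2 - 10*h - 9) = -h^3 + 3*h^2 - 5*h - 4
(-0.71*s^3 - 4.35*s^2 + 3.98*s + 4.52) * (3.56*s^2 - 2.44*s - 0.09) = -2.5276*s^5 - 13.7536*s^4 + 24.8467*s^3 + 6.7715*s^2 - 11.387*s - 0.4068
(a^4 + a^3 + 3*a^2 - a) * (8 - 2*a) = -2*a^5 + 6*a^4 + 2*a^3 + 26*a^2 - 8*a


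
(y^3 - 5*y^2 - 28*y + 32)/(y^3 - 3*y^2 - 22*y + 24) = (y - 8)/(y - 6)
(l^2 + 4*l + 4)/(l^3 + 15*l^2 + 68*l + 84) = (l + 2)/(l^2 + 13*l + 42)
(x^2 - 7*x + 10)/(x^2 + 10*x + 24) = (x^2 - 7*x + 10)/(x^2 + 10*x + 24)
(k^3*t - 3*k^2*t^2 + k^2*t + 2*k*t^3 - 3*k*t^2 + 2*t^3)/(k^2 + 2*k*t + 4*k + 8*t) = t*(k^3 - 3*k^2*t + k^2 + 2*k*t^2 - 3*k*t + 2*t^2)/(k^2 + 2*k*t + 4*k + 8*t)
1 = 1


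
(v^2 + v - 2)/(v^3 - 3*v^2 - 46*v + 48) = (v + 2)/(v^2 - 2*v - 48)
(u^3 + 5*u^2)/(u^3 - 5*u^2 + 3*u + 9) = u^2*(u + 5)/(u^3 - 5*u^2 + 3*u + 9)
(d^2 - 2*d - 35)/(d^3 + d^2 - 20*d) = (d - 7)/(d*(d - 4))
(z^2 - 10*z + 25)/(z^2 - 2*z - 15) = (z - 5)/(z + 3)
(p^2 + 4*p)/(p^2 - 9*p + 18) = p*(p + 4)/(p^2 - 9*p + 18)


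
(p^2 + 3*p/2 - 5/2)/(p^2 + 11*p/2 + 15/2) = (p - 1)/(p + 3)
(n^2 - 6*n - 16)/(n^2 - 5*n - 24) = (n + 2)/(n + 3)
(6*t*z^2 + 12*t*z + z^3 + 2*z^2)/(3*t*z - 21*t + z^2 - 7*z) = z*(6*t*z + 12*t + z^2 + 2*z)/(3*t*z - 21*t + z^2 - 7*z)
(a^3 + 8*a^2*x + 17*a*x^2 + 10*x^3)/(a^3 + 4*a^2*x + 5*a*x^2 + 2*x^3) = (a + 5*x)/(a + x)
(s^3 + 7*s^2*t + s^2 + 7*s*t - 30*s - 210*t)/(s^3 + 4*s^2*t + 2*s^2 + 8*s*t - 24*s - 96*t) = (s^2 + 7*s*t - 5*s - 35*t)/(s^2 + 4*s*t - 4*s - 16*t)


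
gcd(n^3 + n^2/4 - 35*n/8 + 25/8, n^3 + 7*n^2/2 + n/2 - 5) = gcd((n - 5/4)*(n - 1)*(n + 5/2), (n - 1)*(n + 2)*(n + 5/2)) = n^2 + 3*n/2 - 5/2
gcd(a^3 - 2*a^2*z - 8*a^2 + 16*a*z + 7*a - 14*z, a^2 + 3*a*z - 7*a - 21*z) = a - 7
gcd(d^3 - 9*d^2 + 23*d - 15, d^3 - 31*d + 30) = d^2 - 6*d + 5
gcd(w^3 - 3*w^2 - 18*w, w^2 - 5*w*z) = w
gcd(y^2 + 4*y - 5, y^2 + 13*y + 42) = 1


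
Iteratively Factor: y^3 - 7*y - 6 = (y + 1)*(y^2 - y - 6) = (y - 3)*(y + 1)*(y + 2)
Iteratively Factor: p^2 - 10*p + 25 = (p - 5)*(p - 5)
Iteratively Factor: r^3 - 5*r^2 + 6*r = (r - 2)*(r^2 - 3*r) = (r - 3)*(r - 2)*(r)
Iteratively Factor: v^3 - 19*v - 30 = (v + 3)*(v^2 - 3*v - 10) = (v + 2)*(v + 3)*(v - 5)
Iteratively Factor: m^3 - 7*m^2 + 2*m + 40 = (m + 2)*(m^2 - 9*m + 20) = (m - 4)*(m + 2)*(m - 5)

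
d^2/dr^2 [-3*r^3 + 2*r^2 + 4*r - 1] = 4 - 18*r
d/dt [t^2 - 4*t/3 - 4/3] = 2*t - 4/3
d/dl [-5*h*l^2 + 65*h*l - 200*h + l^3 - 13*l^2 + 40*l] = -10*h*l + 65*h + 3*l^2 - 26*l + 40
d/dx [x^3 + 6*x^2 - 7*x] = 3*x^2 + 12*x - 7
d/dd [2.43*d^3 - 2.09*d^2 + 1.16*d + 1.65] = 7.29*d^2 - 4.18*d + 1.16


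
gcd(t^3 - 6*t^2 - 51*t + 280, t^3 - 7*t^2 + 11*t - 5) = t - 5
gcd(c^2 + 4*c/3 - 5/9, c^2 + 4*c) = 1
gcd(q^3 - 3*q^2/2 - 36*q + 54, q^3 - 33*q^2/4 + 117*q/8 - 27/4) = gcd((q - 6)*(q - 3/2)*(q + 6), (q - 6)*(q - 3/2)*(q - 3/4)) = q^2 - 15*q/2 + 9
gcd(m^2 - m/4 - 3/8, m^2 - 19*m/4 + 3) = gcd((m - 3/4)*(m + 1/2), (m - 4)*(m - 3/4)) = m - 3/4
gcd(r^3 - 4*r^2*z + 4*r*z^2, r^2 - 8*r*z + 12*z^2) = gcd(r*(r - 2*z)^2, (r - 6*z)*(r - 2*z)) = -r + 2*z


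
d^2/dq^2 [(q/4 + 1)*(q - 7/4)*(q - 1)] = 3*q/2 + 5/8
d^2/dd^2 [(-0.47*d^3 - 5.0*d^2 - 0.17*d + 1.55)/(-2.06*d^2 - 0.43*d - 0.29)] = (-1.77635683940025e-15*d^5 - 7.80292599999999*d^3 - 57.035826*d^2 - 8.610126*d + 2.077352)/(8.741816*d^6 + 5.474244*d^5 + 4.834614*d^4 + 1.620799*d^3 + 0.680601*d^2 + 0.108489*d + 0.024389)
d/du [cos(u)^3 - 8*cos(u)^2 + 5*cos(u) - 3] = (-3*cos(u)^2 + 16*cos(u) - 5)*sin(u)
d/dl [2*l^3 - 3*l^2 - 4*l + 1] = 6*l^2 - 6*l - 4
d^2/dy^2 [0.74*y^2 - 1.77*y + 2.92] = 1.48000000000000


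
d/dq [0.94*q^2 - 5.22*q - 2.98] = 1.88*q - 5.22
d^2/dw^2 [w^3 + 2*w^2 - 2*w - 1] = 6*w + 4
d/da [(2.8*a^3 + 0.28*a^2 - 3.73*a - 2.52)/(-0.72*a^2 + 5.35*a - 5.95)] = (-2.016*a^4 + 29.96*a^3 - 51.1676*a^2 - 6.9608*a + 35.6755)/(0.5184*a^4 - 7.704*a^3 + 37.1905*a^2 - 63.665*a + 35.4025)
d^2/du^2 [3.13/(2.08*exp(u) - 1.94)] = (13.541632*exp(u) + 12.630176)*exp(u)/(2.08*exp(u) - 1.94)^3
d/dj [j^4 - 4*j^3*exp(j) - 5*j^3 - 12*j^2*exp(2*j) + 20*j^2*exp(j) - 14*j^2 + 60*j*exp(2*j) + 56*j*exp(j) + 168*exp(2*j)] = -4*j^3*exp(j) + 4*j^3 - 24*j^2*exp(2*j) + 8*j^2*exp(j) - 15*j^2 + 96*j*exp(2*j) + 96*j*exp(j) - 28*j + 396*exp(2*j) + 56*exp(j)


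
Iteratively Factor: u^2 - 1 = (u + 1)*(u - 1)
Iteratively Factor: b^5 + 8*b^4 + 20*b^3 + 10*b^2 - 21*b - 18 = (b + 2)*(b^4 + 6*b^3 + 8*b^2 - 6*b - 9) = (b - 1)*(b + 2)*(b^3 + 7*b^2 + 15*b + 9) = (b - 1)*(b + 1)*(b + 2)*(b^2 + 6*b + 9) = (b - 1)*(b + 1)*(b + 2)*(b + 3)*(b + 3)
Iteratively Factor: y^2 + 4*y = (y + 4)*(y)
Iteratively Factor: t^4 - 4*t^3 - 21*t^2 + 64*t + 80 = (t - 5)*(t^3 + t^2 - 16*t - 16) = (t - 5)*(t - 4)*(t^2 + 5*t + 4) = (t - 5)*(t - 4)*(t + 1)*(t + 4)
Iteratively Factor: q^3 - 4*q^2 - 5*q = (q - 5)*(q^2 + q) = (q - 5)*(q + 1)*(q)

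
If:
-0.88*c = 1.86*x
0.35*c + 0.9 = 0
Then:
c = -2.57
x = 1.22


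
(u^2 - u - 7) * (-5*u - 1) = -5*u^3 + 4*u^2 + 36*u + 7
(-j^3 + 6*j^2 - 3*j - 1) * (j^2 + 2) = -j^5 + 6*j^4 - 5*j^3 + 11*j^2 - 6*j - 2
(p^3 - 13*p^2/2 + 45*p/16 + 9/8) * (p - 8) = p^4 - 29*p^3/2 + 877*p^2/16 - 171*p/8 - 9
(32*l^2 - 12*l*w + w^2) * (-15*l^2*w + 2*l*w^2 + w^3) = -480*l^4*w + 244*l^3*w^2 - 7*l^2*w^3 - 10*l*w^4 + w^5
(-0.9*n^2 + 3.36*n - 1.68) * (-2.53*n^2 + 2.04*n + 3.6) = 2.277*n^4 - 10.3368*n^3 + 7.8648*n^2 + 8.6688*n - 6.048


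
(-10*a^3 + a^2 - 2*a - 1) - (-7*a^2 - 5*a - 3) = -10*a^3 + 8*a^2 + 3*a + 2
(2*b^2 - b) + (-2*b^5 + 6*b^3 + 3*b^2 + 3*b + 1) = -2*b^5 + 6*b^3 + 5*b^2 + 2*b + 1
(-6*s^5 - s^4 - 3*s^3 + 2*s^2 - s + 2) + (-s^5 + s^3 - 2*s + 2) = -7*s^5 - s^4 - 2*s^3 + 2*s^2 - 3*s + 4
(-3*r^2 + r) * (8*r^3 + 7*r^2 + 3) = -24*r^5 - 13*r^4 + 7*r^3 - 9*r^2 + 3*r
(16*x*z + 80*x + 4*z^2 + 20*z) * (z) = 16*x*z^2 + 80*x*z + 4*z^3 + 20*z^2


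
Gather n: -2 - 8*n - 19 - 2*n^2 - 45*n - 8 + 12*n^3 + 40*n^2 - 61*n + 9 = 12*n^3 + 38*n^2 - 114*n - 20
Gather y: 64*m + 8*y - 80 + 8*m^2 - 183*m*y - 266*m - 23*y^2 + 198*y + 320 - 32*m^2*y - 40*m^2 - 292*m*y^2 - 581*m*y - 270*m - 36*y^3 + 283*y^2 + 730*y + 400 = -32*m^2 - 472*m - 36*y^3 + y^2*(260 - 292*m) + y*(-32*m^2 - 764*m + 936) + 640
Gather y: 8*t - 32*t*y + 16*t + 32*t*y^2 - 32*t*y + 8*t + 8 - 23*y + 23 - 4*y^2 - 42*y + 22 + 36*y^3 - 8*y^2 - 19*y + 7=32*t + 36*y^3 + y^2*(32*t - 12) + y*(-64*t - 84) + 60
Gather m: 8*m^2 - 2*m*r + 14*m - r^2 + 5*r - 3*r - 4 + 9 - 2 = 8*m^2 + m*(14 - 2*r) - r^2 + 2*r + 3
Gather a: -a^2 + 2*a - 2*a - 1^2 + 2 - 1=-a^2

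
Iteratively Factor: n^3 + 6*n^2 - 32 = (n + 4)*(n^2 + 2*n - 8) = (n + 4)^2*(n - 2)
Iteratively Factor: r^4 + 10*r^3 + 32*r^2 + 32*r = (r + 4)*(r^3 + 6*r^2 + 8*r) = (r + 2)*(r + 4)*(r^2 + 4*r) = (r + 2)*(r + 4)^2*(r)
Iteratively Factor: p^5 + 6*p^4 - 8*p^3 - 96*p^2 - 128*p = (p)*(p^4 + 6*p^3 - 8*p^2 - 96*p - 128) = p*(p + 4)*(p^3 + 2*p^2 - 16*p - 32) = p*(p + 4)^2*(p^2 - 2*p - 8) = p*(p - 4)*(p + 4)^2*(p + 2)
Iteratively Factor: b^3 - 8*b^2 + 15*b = (b)*(b^2 - 8*b + 15) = b*(b - 5)*(b - 3)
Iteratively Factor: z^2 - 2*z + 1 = (z - 1)*(z - 1)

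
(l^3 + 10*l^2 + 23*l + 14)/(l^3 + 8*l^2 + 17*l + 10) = (l + 7)/(l + 5)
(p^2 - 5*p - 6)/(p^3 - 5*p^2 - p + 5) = (p - 6)/(p^2 - 6*p + 5)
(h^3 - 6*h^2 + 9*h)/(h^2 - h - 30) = h*(-h^2 + 6*h - 9)/(-h^2 + h + 30)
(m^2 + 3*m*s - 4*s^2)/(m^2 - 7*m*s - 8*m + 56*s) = (m^2 + 3*m*s - 4*s^2)/(m^2 - 7*m*s - 8*m + 56*s)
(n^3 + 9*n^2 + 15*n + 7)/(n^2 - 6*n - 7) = (n^2 + 8*n + 7)/(n - 7)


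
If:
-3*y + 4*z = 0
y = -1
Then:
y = -1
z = -3/4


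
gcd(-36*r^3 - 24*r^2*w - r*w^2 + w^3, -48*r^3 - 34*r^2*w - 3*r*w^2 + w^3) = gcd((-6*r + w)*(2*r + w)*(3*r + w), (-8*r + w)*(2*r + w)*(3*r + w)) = 6*r^2 + 5*r*w + w^2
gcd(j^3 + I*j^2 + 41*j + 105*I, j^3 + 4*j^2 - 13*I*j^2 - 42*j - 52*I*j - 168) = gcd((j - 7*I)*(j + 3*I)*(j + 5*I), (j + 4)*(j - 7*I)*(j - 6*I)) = j - 7*I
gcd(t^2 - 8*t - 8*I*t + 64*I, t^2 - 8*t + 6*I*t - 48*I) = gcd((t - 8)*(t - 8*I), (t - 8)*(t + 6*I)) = t - 8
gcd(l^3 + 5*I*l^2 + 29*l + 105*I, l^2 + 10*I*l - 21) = l^2 + 10*I*l - 21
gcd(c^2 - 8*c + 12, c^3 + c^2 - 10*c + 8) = c - 2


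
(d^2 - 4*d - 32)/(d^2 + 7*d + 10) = (d^2 - 4*d - 32)/(d^2 + 7*d + 10)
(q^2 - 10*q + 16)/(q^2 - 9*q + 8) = (q - 2)/(q - 1)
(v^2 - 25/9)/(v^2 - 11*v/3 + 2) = (9*v^2 - 25)/(3*(3*v^2 - 11*v + 6))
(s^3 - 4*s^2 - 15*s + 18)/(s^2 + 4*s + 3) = (s^2 - 7*s + 6)/(s + 1)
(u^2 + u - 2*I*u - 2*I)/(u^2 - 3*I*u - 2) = (u + 1)/(u - I)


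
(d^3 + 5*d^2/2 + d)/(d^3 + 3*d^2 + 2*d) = (d + 1/2)/(d + 1)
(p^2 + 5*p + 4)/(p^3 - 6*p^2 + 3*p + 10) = (p + 4)/(p^2 - 7*p + 10)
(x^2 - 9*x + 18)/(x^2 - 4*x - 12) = (x - 3)/(x + 2)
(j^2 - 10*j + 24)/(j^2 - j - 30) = (j - 4)/(j + 5)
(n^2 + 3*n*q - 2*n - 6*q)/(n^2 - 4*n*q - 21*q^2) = (2 - n)/(-n + 7*q)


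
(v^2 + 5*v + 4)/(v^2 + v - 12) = (v + 1)/(v - 3)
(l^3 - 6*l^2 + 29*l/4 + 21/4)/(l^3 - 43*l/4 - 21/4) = (l - 3)/(l + 3)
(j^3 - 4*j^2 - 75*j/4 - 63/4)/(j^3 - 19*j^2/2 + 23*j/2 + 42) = (j + 3/2)/(j - 4)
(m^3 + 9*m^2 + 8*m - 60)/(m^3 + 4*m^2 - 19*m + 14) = (m^2 + 11*m + 30)/(m^2 + 6*m - 7)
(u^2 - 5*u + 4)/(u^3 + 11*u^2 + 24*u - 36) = (u - 4)/(u^2 + 12*u + 36)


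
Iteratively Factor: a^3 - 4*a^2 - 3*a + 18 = (a + 2)*(a^2 - 6*a + 9) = (a - 3)*(a + 2)*(a - 3)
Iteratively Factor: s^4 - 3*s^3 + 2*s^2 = (s)*(s^3 - 3*s^2 + 2*s) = s^2*(s^2 - 3*s + 2) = s^2*(s - 1)*(s - 2)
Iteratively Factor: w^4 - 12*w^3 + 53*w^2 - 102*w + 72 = (w - 4)*(w^3 - 8*w^2 + 21*w - 18) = (w - 4)*(w - 3)*(w^2 - 5*w + 6) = (w - 4)*(w - 3)^2*(w - 2)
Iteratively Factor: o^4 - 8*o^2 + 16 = (o + 2)*(o^3 - 2*o^2 - 4*o + 8) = (o - 2)*(o + 2)*(o^2 - 4) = (o - 2)^2*(o + 2)*(o + 2)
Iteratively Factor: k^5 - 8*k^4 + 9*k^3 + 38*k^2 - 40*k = (k)*(k^4 - 8*k^3 + 9*k^2 + 38*k - 40) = k*(k + 2)*(k^3 - 10*k^2 + 29*k - 20) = k*(k - 4)*(k + 2)*(k^2 - 6*k + 5) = k*(k - 5)*(k - 4)*(k + 2)*(k - 1)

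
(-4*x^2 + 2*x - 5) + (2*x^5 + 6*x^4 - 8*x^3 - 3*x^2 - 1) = 2*x^5 + 6*x^4 - 8*x^3 - 7*x^2 + 2*x - 6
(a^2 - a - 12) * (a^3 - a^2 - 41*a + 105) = a^5 - 2*a^4 - 52*a^3 + 158*a^2 + 387*a - 1260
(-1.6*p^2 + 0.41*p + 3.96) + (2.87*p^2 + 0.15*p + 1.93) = 1.27*p^2 + 0.56*p + 5.89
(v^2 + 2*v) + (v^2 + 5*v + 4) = 2*v^2 + 7*v + 4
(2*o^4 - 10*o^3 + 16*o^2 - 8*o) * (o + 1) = 2*o^5 - 8*o^4 + 6*o^3 + 8*o^2 - 8*o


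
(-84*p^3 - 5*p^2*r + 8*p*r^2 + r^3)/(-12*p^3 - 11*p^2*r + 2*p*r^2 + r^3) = (7*p + r)/(p + r)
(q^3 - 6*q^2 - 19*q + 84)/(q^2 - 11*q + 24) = (q^2 - 3*q - 28)/(q - 8)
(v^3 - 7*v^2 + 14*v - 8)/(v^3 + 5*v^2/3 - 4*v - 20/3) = 3*(v^2 - 5*v + 4)/(3*v^2 + 11*v + 10)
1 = 1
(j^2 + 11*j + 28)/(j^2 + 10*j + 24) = (j + 7)/(j + 6)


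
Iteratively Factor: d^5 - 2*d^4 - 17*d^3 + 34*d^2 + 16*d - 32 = (d - 4)*(d^4 + 2*d^3 - 9*d^2 - 2*d + 8) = (d - 4)*(d + 4)*(d^3 - 2*d^2 - d + 2) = (d - 4)*(d - 2)*(d + 4)*(d^2 - 1) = (d - 4)*(d - 2)*(d - 1)*(d + 4)*(d + 1)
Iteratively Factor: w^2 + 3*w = (w)*(w + 3)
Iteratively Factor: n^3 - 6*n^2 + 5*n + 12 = (n - 3)*(n^2 - 3*n - 4) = (n - 4)*(n - 3)*(n + 1)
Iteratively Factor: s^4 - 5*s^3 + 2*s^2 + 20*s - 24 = (s - 2)*(s^3 - 3*s^2 - 4*s + 12) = (s - 3)*(s - 2)*(s^2 - 4) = (s - 3)*(s - 2)*(s + 2)*(s - 2)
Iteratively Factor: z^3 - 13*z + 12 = (z + 4)*(z^2 - 4*z + 3) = (z - 3)*(z + 4)*(z - 1)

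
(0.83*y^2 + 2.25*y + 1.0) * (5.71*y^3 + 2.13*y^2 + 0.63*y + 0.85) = 4.7393*y^5 + 14.6154*y^4 + 11.0254*y^3 + 4.253*y^2 + 2.5425*y + 0.85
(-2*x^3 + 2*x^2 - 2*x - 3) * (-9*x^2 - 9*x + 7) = 18*x^5 - 14*x^3 + 59*x^2 + 13*x - 21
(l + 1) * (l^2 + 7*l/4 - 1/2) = l^3 + 11*l^2/4 + 5*l/4 - 1/2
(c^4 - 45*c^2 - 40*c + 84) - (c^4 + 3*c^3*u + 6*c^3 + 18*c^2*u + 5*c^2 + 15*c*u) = -3*c^3*u - 6*c^3 - 18*c^2*u - 50*c^2 - 15*c*u - 40*c + 84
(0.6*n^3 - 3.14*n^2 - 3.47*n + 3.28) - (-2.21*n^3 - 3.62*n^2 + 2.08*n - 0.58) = 2.81*n^3 + 0.48*n^2 - 5.55*n + 3.86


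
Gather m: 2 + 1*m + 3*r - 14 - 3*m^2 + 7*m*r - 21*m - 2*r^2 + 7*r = -3*m^2 + m*(7*r - 20) - 2*r^2 + 10*r - 12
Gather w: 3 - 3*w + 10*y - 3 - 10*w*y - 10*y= w*(-10*y - 3)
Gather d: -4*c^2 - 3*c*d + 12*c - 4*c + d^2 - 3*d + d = -4*c^2 + 8*c + d^2 + d*(-3*c - 2)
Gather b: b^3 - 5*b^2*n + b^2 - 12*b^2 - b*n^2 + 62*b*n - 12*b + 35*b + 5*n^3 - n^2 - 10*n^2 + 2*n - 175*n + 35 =b^3 + b^2*(-5*n - 11) + b*(-n^2 + 62*n + 23) + 5*n^3 - 11*n^2 - 173*n + 35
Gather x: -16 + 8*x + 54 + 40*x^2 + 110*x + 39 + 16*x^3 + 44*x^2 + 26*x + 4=16*x^3 + 84*x^2 + 144*x + 81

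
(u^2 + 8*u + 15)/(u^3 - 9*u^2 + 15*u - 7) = (u^2 + 8*u + 15)/(u^3 - 9*u^2 + 15*u - 7)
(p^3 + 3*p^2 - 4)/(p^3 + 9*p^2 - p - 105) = (p^3 + 3*p^2 - 4)/(p^3 + 9*p^2 - p - 105)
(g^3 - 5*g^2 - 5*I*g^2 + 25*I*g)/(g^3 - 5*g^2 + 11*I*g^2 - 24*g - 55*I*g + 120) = g*(g - 5*I)/(g^2 + 11*I*g - 24)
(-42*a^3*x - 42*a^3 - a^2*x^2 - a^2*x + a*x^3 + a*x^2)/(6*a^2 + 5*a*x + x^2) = a*(-42*a^2*x - 42*a^2 - a*x^2 - a*x + x^3 + x^2)/(6*a^2 + 5*a*x + x^2)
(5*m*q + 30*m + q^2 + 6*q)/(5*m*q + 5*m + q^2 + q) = (q + 6)/(q + 1)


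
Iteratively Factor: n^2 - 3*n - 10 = (n - 5)*(n + 2)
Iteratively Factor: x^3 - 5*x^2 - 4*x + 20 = (x - 5)*(x^2 - 4) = (x - 5)*(x + 2)*(x - 2)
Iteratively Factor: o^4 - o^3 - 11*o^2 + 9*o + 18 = (o - 2)*(o^3 + o^2 - 9*o - 9) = (o - 2)*(o + 3)*(o^2 - 2*o - 3) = (o - 3)*(o - 2)*(o + 3)*(o + 1)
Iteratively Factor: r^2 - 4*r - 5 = (r + 1)*(r - 5)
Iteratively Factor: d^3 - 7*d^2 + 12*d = (d - 4)*(d^2 - 3*d) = d*(d - 4)*(d - 3)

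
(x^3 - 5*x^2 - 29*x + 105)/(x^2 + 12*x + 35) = (x^2 - 10*x + 21)/(x + 7)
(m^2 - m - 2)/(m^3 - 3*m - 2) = 1/(m + 1)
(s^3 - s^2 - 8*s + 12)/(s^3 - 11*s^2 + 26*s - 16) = (s^2 + s - 6)/(s^2 - 9*s + 8)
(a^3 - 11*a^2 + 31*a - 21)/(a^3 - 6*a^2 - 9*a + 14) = (a - 3)/(a + 2)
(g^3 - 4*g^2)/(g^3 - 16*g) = g/(g + 4)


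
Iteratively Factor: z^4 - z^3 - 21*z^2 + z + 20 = (z - 1)*(z^3 - 21*z - 20) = (z - 1)*(z + 1)*(z^2 - z - 20) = (z - 1)*(z + 1)*(z + 4)*(z - 5)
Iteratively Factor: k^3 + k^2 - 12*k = (k - 3)*(k^2 + 4*k) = (k - 3)*(k + 4)*(k)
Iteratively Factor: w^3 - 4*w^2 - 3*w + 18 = (w - 3)*(w^2 - w - 6) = (w - 3)*(w + 2)*(w - 3)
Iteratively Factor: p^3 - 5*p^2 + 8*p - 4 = (p - 1)*(p^2 - 4*p + 4) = (p - 2)*(p - 1)*(p - 2)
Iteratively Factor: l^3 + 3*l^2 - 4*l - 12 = (l - 2)*(l^2 + 5*l + 6) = (l - 2)*(l + 2)*(l + 3)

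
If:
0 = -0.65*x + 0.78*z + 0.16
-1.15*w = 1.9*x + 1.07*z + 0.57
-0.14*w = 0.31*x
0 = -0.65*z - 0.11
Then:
No Solution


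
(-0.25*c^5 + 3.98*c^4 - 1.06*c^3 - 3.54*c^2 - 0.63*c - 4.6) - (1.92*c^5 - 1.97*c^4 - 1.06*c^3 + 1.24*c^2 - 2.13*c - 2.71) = -2.17*c^5 + 5.95*c^4 - 4.78*c^2 + 1.5*c - 1.89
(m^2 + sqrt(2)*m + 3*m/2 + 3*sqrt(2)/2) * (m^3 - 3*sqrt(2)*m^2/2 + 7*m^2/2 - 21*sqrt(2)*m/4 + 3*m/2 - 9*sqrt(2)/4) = m^5 - sqrt(2)*m^4/2 + 5*m^4 - 5*sqrt(2)*m^3/2 + 15*m^3/4 - 51*m^2/4 - 27*sqrt(2)*m^2/8 - 81*m/4 - 9*sqrt(2)*m/8 - 27/4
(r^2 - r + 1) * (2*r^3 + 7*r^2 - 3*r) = 2*r^5 + 5*r^4 - 8*r^3 + 10*r^2 - 3*r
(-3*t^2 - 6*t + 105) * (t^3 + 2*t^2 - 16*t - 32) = -3*t^5 - 12*t^4 + 141*t^3 + 402*t^2 - 1488*t - 3360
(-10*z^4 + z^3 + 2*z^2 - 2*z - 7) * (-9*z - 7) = 90*z^5 + 61*z^4 - 25*z^3 + 4*z^2 + 77*z + 49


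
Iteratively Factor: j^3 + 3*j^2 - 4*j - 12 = (j - 2)*(j^2 + 5*j + 6) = (j - 2)*(j + 2)*(j + 3)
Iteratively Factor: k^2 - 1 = (k + 1)*(k - 1)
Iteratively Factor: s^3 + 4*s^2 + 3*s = (s + 1)*(s^2 + 3*s) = (s + 1)*(s + 3)*(s)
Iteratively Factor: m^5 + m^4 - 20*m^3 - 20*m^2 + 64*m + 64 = (m + 2)*(m^4 - m^3 - 18*m^2 + 16*m + 32) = (m + 1)*(m + 2)*(m^3 - 2*m^2 - 16*m + 32) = (m + 1)*(m + 2)*(m + 4)*(m^2 - 6*m + 8) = (m - 2)*(m + 1)*(m + 2)*(m + 4)*(m - 4)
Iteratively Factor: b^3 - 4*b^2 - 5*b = (b)*(b^2 - 4*b - 5) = b*(b + 1)*(b - 5)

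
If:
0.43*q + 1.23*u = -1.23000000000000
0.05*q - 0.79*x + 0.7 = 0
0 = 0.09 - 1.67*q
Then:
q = 0.05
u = -1.02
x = 0.89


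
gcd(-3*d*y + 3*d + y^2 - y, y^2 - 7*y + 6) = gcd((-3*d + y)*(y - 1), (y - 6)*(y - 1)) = y - 1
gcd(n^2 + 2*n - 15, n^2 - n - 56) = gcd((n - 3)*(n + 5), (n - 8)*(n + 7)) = 1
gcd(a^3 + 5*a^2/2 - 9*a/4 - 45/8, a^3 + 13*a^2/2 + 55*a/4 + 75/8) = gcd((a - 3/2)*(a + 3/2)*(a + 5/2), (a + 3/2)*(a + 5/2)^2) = a^2 + 4*a + 15/4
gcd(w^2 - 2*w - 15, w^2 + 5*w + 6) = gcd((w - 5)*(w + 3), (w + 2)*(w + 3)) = w + 3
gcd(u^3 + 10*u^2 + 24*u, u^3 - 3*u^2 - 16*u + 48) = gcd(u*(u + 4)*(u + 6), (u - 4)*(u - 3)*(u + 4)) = u + 4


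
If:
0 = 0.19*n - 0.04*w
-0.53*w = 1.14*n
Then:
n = 0.00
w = 0.00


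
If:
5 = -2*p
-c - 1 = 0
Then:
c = -1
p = -5/2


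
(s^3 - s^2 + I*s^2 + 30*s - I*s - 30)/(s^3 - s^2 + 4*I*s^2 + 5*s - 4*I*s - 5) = (s^2 + I*s + 30)/(s^2 + 4*I*s + 5)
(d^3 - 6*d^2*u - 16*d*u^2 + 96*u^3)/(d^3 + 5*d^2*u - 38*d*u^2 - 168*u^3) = (d - 4*u)/(d + 7*u)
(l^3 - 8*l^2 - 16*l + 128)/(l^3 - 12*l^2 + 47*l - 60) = (l^2 - 4*l - 32)/(l^2 - 8*l + 15)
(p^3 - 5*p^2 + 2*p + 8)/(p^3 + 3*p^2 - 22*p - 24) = (p - 2)/(p + 6)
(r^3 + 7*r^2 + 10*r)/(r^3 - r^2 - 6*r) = (r + 5)/(r - 3)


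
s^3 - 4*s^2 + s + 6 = (s - 3)*(s - 2)*(s + 1)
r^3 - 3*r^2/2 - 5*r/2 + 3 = (r - 2)*(r - 1)*(r + 3/2)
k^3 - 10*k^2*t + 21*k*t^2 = k*(k - 7*t)*(k - 3*t)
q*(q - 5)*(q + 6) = q^3 + q^2 - 30*q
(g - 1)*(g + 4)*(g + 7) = g^3 + 10*g^2 + 17*g - 28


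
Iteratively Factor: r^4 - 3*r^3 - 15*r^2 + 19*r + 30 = (r - 5)*(r^3 + 2*r^2 - 5*r - 6) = (r - 5)*(r + 1)*(r^2 + r - 6) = (r - 5)*(r + 1)*(r + 3)*(r - 2)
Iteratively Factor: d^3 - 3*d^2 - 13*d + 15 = (d - 5)*(d^2 + 2*d - 3) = (d - 5)*(d - 1)*(d + 3)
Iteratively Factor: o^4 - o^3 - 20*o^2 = (o - 5)*(o^3 + 4*o^2) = o*(o - 5)*(o^2 + 4*o) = o*(o - 5)*(o + 4)*(o)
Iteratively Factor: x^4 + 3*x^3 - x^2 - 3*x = (x + 1)*(x^3 + 2*x^2 - 3*x) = (x - 1)*(x + 1)*(x^2 + 3*x) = (x - 1)*(x + 1)*(x + 3)*(x)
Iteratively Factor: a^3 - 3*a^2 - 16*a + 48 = (a - 3)*(a^2 - 16) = (a - 4)*(a - 3)*(a + 4)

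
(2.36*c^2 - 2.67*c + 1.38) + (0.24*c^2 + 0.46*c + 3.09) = 2.6*c^2 - 2.21*c + 4.47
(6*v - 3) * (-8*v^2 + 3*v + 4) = -48*v^3 + 42*v^2 + 15*v - 12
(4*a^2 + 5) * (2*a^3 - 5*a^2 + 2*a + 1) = 8*a^5 - 20*a^4 + 18*a^3 - 21*a^2 + 10*a + 5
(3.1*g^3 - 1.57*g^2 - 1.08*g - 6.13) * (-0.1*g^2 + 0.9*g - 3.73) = -0.31*g^5 + 2.947*g^4 - 12.868*g^3 + 5.4971*g^2 - 1.4886*g + 22.8649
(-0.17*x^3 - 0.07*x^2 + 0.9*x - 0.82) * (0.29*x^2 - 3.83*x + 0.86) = -0.0493*x^5 + 0.6308*x^4 + 0.3829*x^3 - 3.745*x^2 + 3.9146*x - 0.7052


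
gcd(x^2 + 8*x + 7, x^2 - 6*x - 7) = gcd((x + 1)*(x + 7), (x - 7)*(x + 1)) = x + 1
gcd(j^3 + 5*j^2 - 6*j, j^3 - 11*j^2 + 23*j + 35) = 1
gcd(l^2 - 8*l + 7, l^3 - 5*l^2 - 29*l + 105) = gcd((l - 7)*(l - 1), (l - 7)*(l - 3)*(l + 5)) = l - 7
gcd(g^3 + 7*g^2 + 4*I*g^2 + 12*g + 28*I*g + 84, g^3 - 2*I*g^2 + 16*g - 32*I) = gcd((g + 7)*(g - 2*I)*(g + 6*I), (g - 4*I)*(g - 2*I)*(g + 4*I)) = g - 2*I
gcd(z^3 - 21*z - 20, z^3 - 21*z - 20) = z^3 - 21*z - 20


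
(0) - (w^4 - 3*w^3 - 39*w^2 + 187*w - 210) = -w^4 + 3*w^3 + 39*w^2 - 187*w + 210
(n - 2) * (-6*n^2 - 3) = -6*n^3 + 12*n^2 - 3*n + 6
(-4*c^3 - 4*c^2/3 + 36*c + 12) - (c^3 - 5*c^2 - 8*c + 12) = -5*c^3 + 11*c^2/3 + 44*c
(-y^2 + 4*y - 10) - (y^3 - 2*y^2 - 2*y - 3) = -y^3 + y^2 + 6*y - 7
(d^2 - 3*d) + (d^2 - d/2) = 2*d^2 - 7*d/2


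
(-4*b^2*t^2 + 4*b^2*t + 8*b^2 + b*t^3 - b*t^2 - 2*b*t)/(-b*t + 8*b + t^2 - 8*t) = b*(4*b*t^2 - 4*b*t - 8*b - t^3 + t^2 + 2*t)/(b*t - 8*b - t^2 + 8*t)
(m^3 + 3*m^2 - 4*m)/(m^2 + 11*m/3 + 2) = 3*m*(m^2 + 3*m - 4)/(3*m^2 + 11*m + 6)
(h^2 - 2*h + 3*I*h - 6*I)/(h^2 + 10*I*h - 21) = (h - 2)/(h + 7*I)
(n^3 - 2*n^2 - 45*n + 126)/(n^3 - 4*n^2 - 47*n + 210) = (n - 3)/(n - 5)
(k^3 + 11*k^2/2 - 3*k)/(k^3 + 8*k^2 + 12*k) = (k - 1/2)/(k + 2)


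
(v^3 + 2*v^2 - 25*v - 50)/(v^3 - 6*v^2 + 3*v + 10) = (v^2 + 7*v + 10)/(v^2 - v - 2)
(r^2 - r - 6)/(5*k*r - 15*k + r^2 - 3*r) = (r + 2)/(5*k + r)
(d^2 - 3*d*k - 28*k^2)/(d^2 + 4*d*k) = (d - 7*k)/d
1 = 1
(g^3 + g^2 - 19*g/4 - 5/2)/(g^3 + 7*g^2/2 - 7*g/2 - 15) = (g + 1/2)/(g + 3)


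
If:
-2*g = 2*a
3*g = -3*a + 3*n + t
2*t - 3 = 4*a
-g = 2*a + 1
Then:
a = -1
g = 1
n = 1/6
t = -1/2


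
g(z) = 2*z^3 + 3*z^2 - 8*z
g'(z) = 6*z^2 + 6*z - 8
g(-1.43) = 11.73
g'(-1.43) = -4.31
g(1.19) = -1.90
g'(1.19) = 7.64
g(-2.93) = -1.11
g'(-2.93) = 25.93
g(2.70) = 39.64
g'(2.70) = 51.94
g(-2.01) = 11.96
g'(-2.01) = 4.18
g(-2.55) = 6.74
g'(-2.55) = 15.72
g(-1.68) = 12.42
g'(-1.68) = -1.15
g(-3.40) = -16.73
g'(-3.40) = 40.96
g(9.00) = 1629.00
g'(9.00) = 532.00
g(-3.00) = -3.00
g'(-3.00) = 28.00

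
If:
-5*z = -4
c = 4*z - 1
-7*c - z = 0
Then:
No Solution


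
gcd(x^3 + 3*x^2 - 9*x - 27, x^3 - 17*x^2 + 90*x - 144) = x - 3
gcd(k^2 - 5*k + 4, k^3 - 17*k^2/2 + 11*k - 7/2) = k - 1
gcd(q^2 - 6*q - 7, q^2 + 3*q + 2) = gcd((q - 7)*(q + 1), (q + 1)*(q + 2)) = q + 1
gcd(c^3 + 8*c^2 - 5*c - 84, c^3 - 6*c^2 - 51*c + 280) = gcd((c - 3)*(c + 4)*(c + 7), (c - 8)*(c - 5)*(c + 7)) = c + 7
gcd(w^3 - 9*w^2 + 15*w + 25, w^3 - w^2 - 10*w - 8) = w + 1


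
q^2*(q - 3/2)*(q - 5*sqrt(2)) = q^4 - 5*sqrt(2)*q^3 - 3*q^3/2 + 15*sqrt(2)*q^2/2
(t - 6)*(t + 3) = t^2 - 3*t - 18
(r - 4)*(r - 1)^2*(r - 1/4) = r^4 - 25*r^3/4 + 21*r^2/2 - 25*r/4 + 1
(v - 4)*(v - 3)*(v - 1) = v^3 - 8*v^2 + 19*v - 12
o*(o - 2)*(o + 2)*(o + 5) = o^4 + 5*o^3 - 4*o^2 - 20*o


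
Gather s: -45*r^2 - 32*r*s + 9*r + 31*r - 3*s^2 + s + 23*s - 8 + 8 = -45*r^2 + 40*r - 3*s^2 + s*(24 - 32*r)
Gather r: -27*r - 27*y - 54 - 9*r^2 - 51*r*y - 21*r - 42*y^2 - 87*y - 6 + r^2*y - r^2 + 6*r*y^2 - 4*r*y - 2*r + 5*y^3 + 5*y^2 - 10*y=r^2*(y - 10) + r*(6*y^2 - 55*y - 50) + 5*y^3 - 37*y^2 - 124*y - 60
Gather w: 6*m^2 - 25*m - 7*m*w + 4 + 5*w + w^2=6*m^2 - 25*m + w^2 + w*(5 - 7*m) + 4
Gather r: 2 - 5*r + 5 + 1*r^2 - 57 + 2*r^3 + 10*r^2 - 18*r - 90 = 2*r^3 + 11*r^2 - 23*r - 140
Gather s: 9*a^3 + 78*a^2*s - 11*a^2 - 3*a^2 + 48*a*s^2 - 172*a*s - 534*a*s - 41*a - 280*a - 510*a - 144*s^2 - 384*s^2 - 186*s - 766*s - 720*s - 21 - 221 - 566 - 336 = 9*a^3 - 14*a^2 - 831*a + s^2*(48*a - 528) + s*(78*a^2 - 706*a - 1672) - 1144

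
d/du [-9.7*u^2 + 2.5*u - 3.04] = 2.5 - 19.4*u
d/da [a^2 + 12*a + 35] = 2*a + 12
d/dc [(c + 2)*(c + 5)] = 2*c + 7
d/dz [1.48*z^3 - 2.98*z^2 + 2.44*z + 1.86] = 4.44*z^2 - 5.96*z + 2.44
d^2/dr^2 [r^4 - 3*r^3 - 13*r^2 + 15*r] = 12*r^2 - 18*r - 26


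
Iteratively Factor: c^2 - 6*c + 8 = (c - 2)*(c - 4)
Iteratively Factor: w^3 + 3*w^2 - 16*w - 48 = (w - 4)*(w^2 + 7*w + 12) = (w - 4)*(w + 4)*(w + 3)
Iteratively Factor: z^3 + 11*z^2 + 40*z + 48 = (z + 4)*(z^2 + 7*z + 12) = (z + 3)*(z + 4)*(z + 4)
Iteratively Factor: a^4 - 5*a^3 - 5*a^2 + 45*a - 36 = (a - 1)*(a^3 - 4*a^2 - 9*a + 36) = (a - 1)*(a + 3)*(a^2 - 7*a + 12) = (a - 3)*(a - 1)*(a + 3)*(a - 4)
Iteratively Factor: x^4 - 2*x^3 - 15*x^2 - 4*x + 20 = (x - 1)*(x^3 - x^2 - 16*x - 20) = (x - 5)*(x - 1)*(x^2 + 4*x + 4) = (x - 5)*(x - 1)*(x + 2)*(x + 2)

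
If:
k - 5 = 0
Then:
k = 5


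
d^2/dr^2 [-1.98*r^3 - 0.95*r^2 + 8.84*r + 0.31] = -11.88*r - 1.9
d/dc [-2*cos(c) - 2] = 2*sin(c)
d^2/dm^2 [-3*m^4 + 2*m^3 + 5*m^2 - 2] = -36*m^2 + 12*m + 10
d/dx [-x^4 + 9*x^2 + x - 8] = -4*x^3 + 18*x + 1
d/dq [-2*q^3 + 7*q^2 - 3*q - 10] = -6*q^2 + 14*q - 3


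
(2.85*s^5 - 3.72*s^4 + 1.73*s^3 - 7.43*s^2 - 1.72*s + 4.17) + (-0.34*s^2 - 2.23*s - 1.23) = 2.85*s^5 - 3.72*s^4 + 1.73*s^3 - 7.77*s^2 - 3.95*s + 2.94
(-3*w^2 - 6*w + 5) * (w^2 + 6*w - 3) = -3*w^4 - 24*w^3 - 22*w^2 + 48*w - 15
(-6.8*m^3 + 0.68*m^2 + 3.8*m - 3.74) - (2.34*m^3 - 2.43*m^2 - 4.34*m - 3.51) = -9.14*m^3 + 3.11*m^2 + 8.14*m - 0.23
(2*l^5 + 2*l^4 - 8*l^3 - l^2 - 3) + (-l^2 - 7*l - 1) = 2*l^5 + 2*l^4 - 8*l^3 - 2*l^2 - 7*l - 4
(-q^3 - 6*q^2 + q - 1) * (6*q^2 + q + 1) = -6*q^5 - 37*q^4 - q^3 - 11*q^2 - 1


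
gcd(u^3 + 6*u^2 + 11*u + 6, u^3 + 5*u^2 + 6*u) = u^2 + 5*u + 6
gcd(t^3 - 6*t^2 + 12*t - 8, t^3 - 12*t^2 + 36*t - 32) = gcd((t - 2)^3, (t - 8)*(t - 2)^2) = t^2 - 4*t + 4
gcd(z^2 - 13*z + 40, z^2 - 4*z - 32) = z - 8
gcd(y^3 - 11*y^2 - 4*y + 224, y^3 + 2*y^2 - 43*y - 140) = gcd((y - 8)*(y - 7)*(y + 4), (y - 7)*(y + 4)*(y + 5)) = y^2 - 3*y - 28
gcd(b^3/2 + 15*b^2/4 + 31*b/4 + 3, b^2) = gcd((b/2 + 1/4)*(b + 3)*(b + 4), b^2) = 1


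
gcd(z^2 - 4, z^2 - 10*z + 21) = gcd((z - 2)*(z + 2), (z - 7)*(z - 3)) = 1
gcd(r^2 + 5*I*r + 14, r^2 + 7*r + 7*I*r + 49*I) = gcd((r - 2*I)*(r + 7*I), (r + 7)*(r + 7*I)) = r + 7*I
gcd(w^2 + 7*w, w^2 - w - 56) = w + 7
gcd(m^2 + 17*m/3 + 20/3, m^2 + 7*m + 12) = m + 4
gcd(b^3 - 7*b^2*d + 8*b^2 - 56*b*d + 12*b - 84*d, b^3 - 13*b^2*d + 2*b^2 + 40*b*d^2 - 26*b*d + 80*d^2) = b + 2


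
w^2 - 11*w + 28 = (w - 7)*(w - 4)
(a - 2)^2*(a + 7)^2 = a^4 + 10*a^3 - 3*a^2 - 140*a + 196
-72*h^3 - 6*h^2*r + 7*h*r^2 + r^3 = (-3*h + r)*(4*h + r)*(6*h + r)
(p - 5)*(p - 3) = p^2 - 8*p + 15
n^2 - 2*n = n*(n - 2)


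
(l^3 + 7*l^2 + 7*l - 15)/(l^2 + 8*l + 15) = l - 1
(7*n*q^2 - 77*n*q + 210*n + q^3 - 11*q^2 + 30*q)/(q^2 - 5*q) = 7*n - 42*n/q + q - 6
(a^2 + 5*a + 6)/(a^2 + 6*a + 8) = (a + 3)/(a + 4)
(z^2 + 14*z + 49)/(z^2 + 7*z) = (z + 7)/z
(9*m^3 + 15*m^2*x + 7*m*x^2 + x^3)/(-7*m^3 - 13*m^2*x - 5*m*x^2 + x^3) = (9*m^2 + 6*m*x + x^2)/(-7*m^2 - 6*m*x + x^2)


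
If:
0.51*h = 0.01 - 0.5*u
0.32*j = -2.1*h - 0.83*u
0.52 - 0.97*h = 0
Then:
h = 0.54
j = -2.15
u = -0.53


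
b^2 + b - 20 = (b - 4)*(b + 5)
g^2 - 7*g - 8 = (g - 8)*(g + 1)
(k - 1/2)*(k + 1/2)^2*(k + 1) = k^4 + 3*k^3/2 + k^2/4 - 3*k/8 - 1/8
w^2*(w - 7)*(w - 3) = w^4 - 10*w^3 + 21*w^2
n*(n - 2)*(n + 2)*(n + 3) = n^4 + 3*n^3 - 4*n^2 - 12*n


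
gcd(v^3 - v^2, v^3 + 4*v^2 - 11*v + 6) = v - 1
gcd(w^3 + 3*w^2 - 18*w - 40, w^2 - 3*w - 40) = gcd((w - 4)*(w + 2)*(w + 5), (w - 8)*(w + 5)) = w + 5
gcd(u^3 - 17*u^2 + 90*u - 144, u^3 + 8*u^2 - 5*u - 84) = u - 3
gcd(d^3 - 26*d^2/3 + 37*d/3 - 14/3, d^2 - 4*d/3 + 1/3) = d - 1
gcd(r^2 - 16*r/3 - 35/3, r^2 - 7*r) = r - 7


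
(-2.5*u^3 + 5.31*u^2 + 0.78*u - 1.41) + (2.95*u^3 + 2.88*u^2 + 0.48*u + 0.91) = 0.45*u^3 + 8.19*u^2 + 1.26*u - 0.5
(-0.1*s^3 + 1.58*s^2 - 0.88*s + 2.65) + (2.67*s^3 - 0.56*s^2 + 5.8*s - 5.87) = 2.57*s^3 + 1.02*s^2 + 4.92*s - 3.22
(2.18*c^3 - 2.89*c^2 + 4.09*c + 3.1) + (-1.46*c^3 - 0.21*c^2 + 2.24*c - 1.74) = 0.72*c^3 - 3.1*c^2 + 6.33*c + 1.36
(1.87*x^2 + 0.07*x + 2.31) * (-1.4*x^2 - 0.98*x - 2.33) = -2.618*x^4 - 1.9306*x^3 - 7.6597*x^2 - 2.4269*x - 5.3823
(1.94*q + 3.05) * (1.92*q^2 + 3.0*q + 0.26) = 3.7248*q^3 + 11.676*q^2 + 9.6544*q + 0.793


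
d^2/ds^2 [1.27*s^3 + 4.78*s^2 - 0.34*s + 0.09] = 7.62*s + 9.56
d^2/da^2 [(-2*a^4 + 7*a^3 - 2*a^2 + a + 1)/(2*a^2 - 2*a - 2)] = (-2*a^6 + 6*a^5 - 3*a^3 + 6*a^2 + 21*a - 1)/(a^6 - 3*a^5 + 5*a^3 - 3*a - 1)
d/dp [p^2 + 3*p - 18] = 2*p + 3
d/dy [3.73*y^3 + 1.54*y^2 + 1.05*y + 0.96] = 11.19*y^2 + 3.08*y + 1.05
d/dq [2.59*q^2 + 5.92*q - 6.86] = 5.18*q + 5.92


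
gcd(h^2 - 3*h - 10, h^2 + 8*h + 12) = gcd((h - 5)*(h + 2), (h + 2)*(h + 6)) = h + 2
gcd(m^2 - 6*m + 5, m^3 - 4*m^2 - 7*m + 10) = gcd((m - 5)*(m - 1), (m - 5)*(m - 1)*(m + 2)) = m^2 - 6*m + 5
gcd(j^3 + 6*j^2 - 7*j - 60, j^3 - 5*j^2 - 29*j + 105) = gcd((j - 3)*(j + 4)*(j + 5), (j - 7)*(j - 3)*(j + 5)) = j^2 + 2*j - 15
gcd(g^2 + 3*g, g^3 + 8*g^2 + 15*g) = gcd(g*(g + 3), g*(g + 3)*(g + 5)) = g^2 + 3*g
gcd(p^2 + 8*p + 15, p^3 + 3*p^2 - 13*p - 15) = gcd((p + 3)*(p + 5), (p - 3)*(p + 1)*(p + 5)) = p + 5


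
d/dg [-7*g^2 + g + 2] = 1 - 14*g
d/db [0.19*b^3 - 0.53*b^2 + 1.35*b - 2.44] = 0.57*b^2 - 1.06*b + 1.35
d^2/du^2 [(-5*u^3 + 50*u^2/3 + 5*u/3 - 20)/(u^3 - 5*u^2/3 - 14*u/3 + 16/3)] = 30*(15*u^6 - 117*u^5 + 477*u^4 - 1127*u^3 + 1580*u^2 - 952*u - 176)/(27*u^9 - 135*u^8 - 153*u^7 + 1567*u^6 - 726*u^5 - 5772*u^4 + 6280*u^3 + 5568*u^2 - 10752*u + 4096)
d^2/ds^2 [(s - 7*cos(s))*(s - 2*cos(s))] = 9*s*cos(s) + 56*sin(s)^2 + 18*sin(s) - 26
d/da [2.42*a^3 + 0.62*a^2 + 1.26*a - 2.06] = 7.26*a^2 + 1.24*a + 1.26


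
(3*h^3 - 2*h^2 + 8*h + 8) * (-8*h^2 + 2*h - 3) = -24*h^5 + 22*h^4 - 77*h^3 - 42*h^2 - 8*h - 24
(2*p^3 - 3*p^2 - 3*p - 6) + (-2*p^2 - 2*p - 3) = 2*p^3 - 5*p^2 - 5*p - 9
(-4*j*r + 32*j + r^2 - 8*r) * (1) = -4*j*r + 32*j + r^2 - 8*r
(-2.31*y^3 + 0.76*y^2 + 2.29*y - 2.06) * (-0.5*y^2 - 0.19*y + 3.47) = 1.155*y^5 + 0.0589*y^4 - 9.3051*y^3 + 3.2321*y^2 + 8.3377*y - 7.1482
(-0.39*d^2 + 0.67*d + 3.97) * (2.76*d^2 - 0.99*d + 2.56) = -1.0764*d^4 + 2.2353*d^3 + 9.2955*d^2 - 2.2151*d + 10.1632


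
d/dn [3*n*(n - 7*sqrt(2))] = 6*n - 21*sqrt(2)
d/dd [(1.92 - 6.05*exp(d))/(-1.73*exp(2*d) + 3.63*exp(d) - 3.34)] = (-10.4665*exp(2*d) + 6.6432*exp(d) + 13.2374)*exp(d)/(2.9929*exp(4*d) - 12.5598*exp(3*d) + 24.7333*exp(2*d) - 24.2484*exp(d) + 11.1556)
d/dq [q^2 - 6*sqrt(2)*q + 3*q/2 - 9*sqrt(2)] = 2*q - 6*sqrt(2) + 3/2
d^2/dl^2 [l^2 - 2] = 2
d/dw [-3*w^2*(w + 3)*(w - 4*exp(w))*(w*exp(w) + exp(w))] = 3*w*(-w^4 + 8*w^3*exp(w) - 9*w^3 + 48*w^2*exp(w) - 19*w^2 + 72*w*exp(w) - 9*w + 24*exp(w))*exp(w)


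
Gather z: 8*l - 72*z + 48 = 8*l - 72*z + 48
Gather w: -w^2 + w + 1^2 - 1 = -w^2 + w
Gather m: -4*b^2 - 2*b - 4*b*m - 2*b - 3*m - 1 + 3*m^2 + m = -4*b^2 - 4*b + 3*m^2 + m*(-4*b - 2) - 1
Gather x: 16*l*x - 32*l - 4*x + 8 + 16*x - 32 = -32*l + x*(16*l + 12) - 24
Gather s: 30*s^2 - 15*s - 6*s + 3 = 30*s^2 - 21*s + 3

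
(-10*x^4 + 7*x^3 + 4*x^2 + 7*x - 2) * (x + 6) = -10*x^5 - 53*x^4 + 46*x^3 + 31*x^2 + 40*x - 12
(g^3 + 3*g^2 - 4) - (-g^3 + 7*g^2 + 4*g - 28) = 2*g^3 - 4*g^2 - 4*g + 24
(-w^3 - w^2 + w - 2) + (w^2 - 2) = -w^3 + w - 4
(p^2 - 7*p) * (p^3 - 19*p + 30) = p^5 - 7*p^4 - 19*p^3 + 163*p^2 - 210*p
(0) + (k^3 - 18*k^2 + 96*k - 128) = k^3 - 18*k^2 + 96*k - 128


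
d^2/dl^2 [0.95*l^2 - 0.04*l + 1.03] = 1.90000000000000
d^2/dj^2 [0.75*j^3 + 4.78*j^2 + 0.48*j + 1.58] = 4.5*j + 9.56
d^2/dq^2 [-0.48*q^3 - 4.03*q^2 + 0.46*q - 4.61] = -2.88*q - 8.06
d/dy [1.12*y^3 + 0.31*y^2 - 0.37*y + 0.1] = 3.36*y^2 + 0.62*y - 0.37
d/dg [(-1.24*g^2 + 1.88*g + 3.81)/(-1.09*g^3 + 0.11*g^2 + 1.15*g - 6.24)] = (-1.3516*g^4 + 4.0984*g^3 + 10.8259*g^2 + 14.637*g - 16.1127)/(1.1881*g^6 - 0.2398*g^5 - 2.4949*g^4 + 13.8562*g^3 - 0.0503000000000002*g^2 - 14.352*g + 38.9376)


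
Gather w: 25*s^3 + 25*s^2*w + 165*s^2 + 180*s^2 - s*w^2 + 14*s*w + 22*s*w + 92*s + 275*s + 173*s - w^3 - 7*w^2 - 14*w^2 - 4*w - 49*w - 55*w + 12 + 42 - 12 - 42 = 25*s^3 + 345*s^2 + 540*s - w^3 + w^2*(-s - 21) + w*(25*s^2 + 36*s - 108)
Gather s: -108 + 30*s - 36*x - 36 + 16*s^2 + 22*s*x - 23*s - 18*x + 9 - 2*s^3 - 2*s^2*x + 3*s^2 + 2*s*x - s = -2*s^3 + s^2*(19 - 2*x) + s*(24*x + 6) - 54*x - 135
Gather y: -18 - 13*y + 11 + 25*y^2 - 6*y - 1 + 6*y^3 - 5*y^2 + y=6*y^3 + 20*y^2 - 18*y - 8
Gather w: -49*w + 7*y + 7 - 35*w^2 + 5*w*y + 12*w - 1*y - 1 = -35*w^2 + w*(5*y - 37) + 6*y + 6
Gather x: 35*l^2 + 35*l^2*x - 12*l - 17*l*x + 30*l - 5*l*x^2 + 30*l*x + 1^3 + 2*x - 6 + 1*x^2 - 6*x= 35*l^2 + 18*l + x^2*(1 - 5*l) + x*(35*l^2 + 13*l - 4) - 5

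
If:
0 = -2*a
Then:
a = 0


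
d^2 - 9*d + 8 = (d - 8)*(d - 1)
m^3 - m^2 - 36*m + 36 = (m - 6)*(m - 1)*(m + 6)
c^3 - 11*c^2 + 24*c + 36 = (c - 6)^2*(c + 1)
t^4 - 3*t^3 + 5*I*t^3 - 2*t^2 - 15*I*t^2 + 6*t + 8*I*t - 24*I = (t - 3)*(t - I)*(t + 2*I)*(t + 4*I)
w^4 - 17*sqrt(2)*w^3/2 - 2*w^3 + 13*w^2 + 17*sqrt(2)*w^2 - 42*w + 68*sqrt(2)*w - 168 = (w - 4)*(w + 2)*(w - 7*sqrt(2))*(w - 3*sqrt(2)/2)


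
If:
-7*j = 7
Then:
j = -1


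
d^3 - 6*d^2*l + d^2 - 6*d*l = d*(d + 1)*(d - 6*l)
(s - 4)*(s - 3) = s^2 - 7*s + 12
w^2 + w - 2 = (w - 1)*(w + 2)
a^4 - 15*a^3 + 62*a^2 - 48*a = a*(a - 8)*(a - 6)*(a - 1)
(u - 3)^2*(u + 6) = u^3 - 27*u + 54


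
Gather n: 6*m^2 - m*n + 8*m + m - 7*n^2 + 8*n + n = 6*m^2 + 9*m - 7*n^2 + n*(9 - m)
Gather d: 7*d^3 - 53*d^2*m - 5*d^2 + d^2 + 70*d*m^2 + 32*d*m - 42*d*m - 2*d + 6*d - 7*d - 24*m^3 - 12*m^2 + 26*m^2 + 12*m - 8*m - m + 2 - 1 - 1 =7*d^3 + d^2*(-53*m - 4) + d*(70*m^2 - 10*m - 3) - 24*m^3 + 14*m^2 + 3*m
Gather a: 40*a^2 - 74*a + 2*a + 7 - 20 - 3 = 40*a^2 - 72*a - 16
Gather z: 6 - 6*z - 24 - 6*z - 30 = -12*z - 48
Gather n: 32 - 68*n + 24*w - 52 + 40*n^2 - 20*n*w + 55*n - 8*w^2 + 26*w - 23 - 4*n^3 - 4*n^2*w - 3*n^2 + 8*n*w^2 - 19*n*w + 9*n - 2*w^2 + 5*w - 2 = -4*n^3 + n^2*(37 - 4*w) + n*(8*w^2 - 39*w - 4) - 10*w^2 + 55*w - 45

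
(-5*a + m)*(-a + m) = 5*a^2 - 6*a*m + m^2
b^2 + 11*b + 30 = (b + 5)*(b + 6)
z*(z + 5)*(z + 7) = z^3 + 12*z^2 + 35*z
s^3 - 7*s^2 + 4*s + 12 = (s - 6)*(s - 2)*(s + 1)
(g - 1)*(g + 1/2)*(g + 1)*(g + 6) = g^4 + 13*g^3/2 + 2*g^2 - 13*g/2 - 3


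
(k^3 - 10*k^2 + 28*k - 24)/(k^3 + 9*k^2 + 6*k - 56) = (k^2 - 8*k + 12)/(k^2 + 11*k + 28)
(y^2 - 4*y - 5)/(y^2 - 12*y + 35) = (y + 1)/(y - 7)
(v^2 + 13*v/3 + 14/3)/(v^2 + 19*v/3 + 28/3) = (v + 2)/(v + 4)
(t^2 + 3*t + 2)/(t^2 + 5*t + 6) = (t + 1)/(t + 3)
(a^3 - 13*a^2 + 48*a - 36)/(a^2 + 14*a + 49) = (a^3 - 13*a^2 + 48*a - 36)/(a^2 + 14*a + 49)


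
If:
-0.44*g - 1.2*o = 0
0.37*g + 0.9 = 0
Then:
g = -2.43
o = 0.89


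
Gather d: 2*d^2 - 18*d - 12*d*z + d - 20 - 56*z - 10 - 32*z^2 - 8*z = 2*d^2 + d*(-12*z - 17) - 32*z^2 - 64*z - 30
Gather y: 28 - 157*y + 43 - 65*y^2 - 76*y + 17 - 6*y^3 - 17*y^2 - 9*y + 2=-6*y^3 - 82*y^2 - 242*y + 90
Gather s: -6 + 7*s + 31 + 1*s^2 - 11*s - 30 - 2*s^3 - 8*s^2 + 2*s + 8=-2*s^3 - 7*s^2 - 2*s + 3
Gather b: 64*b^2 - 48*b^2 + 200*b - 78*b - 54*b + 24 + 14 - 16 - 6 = 16*b^2 + 68*b + 16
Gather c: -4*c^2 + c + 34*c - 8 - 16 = -4*c^2 + 35*c - 24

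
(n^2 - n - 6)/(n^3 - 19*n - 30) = (n - 3)/(n^2 - 2*n - 15)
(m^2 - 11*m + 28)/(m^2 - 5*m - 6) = (-m^2 + 11*m - 28)/(-m^2 + 5*m + 6)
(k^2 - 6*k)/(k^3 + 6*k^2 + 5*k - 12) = k*(k - 6)/(k^3 + 6*k^2 + 5*k - 12)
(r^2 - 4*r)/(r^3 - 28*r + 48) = r/(r^2 + 4*r - 12)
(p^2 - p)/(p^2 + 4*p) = (p - 1)/(p + 4)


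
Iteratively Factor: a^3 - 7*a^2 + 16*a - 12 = (a - 3)*(a^2 - 4*a + 4) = (a - 3)*(a - 2)*(a - 2)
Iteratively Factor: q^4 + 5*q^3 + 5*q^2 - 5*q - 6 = (q - 1)*(q^3 + 6*q^2 + 11*q + 6) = (q - 1)*(q + 2)*(q^2 + 4*q + 3) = (q - 1)*(q + 1)*(q + 2)*(q + 3)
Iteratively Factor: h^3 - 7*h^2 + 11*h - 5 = (h - 1)*(h^2 - 6*h + 5) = (h - 1)^2*(h - 5)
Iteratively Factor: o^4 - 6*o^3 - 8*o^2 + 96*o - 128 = (o - 4)*(o^3 - 2*o^2 - 16*o + 32) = (o - 4)*(o + 4)*(o^2 - 6*o + 8) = (o - 4)^2*(o + 4)*(o - 2)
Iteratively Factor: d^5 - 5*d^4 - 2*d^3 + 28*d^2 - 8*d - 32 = (d - 2)*(d^4 - 3*d^3 - 8*d^2 + 12*d + 16) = (d - 2)*(d + 2)*(d^3 - 5*d^2 + 2*d + 8) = (d - 2)^2*(d + 2)*(d^2 - 3*d - 4) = (d - 4)*(d - 2)^2*(d + 2)*(d + 1)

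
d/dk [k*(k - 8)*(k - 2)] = 3*k^2 - 20*k + 16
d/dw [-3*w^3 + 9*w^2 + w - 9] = -9*w^2 + 18*w + 1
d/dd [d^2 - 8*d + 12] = 2*d - 8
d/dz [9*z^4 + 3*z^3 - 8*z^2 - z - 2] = 36*z^3 + 9*z^2 - 16*z - 1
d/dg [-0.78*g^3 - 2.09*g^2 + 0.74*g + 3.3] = -2.34*g^2 - 4.18*g + 0.74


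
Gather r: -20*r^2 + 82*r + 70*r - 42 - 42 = -20*r^2 + 152*r - 84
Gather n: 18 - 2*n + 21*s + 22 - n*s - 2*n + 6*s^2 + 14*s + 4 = n*(-s - 4) + 6*s^2 + 35*s + 44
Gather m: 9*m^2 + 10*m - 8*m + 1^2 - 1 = 9*m^2 + 2*m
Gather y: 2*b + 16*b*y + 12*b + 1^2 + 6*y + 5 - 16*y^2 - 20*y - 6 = 14*b - 16*y^2 + y*(16*b - 14)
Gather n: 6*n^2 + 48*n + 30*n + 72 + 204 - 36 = 6*n^2 + 78*n + 240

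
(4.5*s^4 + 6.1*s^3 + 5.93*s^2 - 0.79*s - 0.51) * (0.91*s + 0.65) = 4.095*s^5 + 8.476*s^4 + 9.3613*s^3 + 3.1356*s^2 - 0.9776*s - 0.3315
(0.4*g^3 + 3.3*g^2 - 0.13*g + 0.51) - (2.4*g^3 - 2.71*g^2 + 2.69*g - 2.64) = -2.0*g^3 + 6.01*g^2 - 2.82*g + 3.15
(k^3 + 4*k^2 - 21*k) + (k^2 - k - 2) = k^3 + 5*k^2 - 22*k - 2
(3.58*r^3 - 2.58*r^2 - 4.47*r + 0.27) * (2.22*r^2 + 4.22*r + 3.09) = 7.9476*r^5 + 9.38*r^4 - 9.7488*r^3 - 26.2362*r^2 - 12.6729*r + 0.8343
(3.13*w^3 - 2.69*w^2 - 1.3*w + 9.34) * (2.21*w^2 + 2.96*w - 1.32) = 6.9173*w^5 + 3.3199*w^4 - 14.967*w^3 + 20.3442*w^2 + 29.3624*w - 12.3288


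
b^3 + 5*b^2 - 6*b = b*(b - 1)*(b + 6)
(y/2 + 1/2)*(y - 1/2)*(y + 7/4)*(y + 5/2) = y^4/2 + 19*y^3/8 + 3*y^2 + y/32 - 35/32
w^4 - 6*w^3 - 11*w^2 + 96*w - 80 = (w - 5)*(w - 4)*(w - 1)*(w + 4)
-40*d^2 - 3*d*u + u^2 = (-8*d + u)*(5*d + u)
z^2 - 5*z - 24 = (z - 8)*(z + 3)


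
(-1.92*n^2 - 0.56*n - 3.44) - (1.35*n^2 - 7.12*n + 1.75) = -3.27*n^2 + 6.56*n - 5.19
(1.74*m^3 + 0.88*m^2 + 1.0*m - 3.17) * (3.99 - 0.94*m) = -1.6356*m^4 + 6.1154*m^3 + 2.5712*m^2 + 6.9698*m - 12.6483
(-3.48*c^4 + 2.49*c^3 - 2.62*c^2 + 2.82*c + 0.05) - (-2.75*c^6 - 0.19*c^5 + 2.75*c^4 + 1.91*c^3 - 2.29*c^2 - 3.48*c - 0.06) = 2.75*c^6 + 0.19*c^5 - 6.23*c^4 + 0.58*c^3 - 0.33*c^2 + 6.3*c + 0.11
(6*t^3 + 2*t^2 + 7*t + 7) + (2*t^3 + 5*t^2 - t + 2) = 8*t^3 + 7*t^2 + 6*t + 9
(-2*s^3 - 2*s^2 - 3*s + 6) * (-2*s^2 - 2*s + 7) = 4*s^5 + 8*s^4 - 4*s^3 - 20*s^2 - 33*s + 42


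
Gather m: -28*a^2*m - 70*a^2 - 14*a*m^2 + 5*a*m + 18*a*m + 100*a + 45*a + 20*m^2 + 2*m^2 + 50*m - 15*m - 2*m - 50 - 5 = -70*a^2 + 145*a + m^2*(22 - 14*a) + m*(-28*a^2 + 23*a + 33) - 55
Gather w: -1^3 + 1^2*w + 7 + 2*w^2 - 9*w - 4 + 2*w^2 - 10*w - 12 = 4*w^2 - 18*w - 10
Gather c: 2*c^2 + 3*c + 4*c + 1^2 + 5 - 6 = 2*c^2 + 7*c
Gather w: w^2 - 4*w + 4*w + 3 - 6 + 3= w^2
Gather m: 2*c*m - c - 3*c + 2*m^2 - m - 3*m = -4*c + 2*m^2 + m*(2*c - 4)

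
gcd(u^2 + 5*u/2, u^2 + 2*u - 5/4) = u + 5/2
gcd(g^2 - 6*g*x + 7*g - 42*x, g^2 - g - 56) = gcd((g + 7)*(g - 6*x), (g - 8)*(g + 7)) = g + 7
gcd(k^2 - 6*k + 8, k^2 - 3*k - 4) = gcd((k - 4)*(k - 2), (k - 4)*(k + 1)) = k - 4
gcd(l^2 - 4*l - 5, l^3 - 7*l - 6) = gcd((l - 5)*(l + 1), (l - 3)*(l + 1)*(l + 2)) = l + 1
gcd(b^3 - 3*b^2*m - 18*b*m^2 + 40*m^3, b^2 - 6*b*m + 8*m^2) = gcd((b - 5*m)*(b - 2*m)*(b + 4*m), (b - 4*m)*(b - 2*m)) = b - 2*m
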